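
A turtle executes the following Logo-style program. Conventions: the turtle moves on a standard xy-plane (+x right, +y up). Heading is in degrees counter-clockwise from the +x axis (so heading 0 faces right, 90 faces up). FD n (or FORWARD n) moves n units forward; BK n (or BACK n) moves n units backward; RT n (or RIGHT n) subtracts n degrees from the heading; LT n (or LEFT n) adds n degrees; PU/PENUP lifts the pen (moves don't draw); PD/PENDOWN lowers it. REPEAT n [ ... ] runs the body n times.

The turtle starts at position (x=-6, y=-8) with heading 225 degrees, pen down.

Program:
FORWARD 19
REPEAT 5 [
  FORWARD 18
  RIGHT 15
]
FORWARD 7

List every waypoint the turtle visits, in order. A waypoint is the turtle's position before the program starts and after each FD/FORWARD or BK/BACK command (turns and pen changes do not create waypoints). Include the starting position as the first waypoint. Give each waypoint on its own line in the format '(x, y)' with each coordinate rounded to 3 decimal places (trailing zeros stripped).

Executing turtle program step by step:
Start: pos=(-6,-8), heading=225, pen down
FD 19: (-6,-8) -> (-19.435,-21.435) [heading=225, draw]
REPEAT 5 [
  -- iteration 1/5 --
  FD 18: (-19.435,-21.435) -> (-32.163,-34.163) [heading=225, draw]
  RT 15: heading 225 -> 210
  -- iteration 2/5 --
  FD 18: (-32.163,-34.163) -> (-47.751,-43.163) [heading=210, draw]
  RT 15: heading 210 -> 195
  -- iteration 3/5 --
  FD 18: (-47.751,-43.163) -> (-65.138,-47.822) [heading=195, draw]
  RT 15: heading 195 -> 180
  -- iteration 4/5 --
  FD 18: (-65.138,-47.822) -> (-83.138,-47.822) [heading=180, draw]
  RT 15: heading 180 -> 165
  -- iteration 5/5 --
  FD 18: (-83.138,-47.822) -> (-100.525,-43.163) [heading=165, draw]
  RT 15: heading 165 -> 150
]
FD 7: (-100.525,-43.163) -> (-106.587,-39.663) [heading=150, draw]
Final: pos=(-106.587,-39.663), heading=150, 7 segment(s) drawn
Waypoints (8 total):
(-6, -8)
(-19.435, -21.435)
(-32.163, -34.163)
(-47.751, -43.163)
(-65.138, -47.822)
(-83.138, -47.822)
(-100.525, -43.163)
(-106.587, -39.663)

Answer: (-6, -8)
(-19.435, -21.435)
(-32.163, -34.163)
(-47.751, -43.163)
(-65.138, -47.822)
(-83.138, -47.822)
(-100.525, -43.163)
(-106.587, -39.663)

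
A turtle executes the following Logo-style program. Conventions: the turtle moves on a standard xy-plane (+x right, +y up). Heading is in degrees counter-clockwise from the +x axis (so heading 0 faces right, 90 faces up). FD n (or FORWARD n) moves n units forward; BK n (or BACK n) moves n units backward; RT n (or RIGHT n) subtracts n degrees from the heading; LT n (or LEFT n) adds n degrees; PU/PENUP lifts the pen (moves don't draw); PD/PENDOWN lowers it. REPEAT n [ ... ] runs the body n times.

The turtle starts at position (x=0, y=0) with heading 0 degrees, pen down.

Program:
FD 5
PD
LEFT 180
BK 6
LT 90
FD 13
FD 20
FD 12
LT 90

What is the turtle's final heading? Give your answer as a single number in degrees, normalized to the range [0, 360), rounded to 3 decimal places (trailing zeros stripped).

Answer: 0

Derivation:
Executing turtle program step by step:
Start: pos=(0,0), heading=0, pen down
FD 5: (0,0) -> (5,0) [heading=0, draw]
PD: pen down
LT 180: heading 0 -> 180
BK 6: (5,0) -> (11,0) [heading=180, draw]
LT 90: heading 180 -> 270
FD 13: (11,0) -> (11,-13) [heading=270, draw]
FD 20: (11,-13) -> (11,-33) [heading=270, draw]
FD 12: (11,-33) -> (11,-45) [heading=270, draw]
LT 90: heading 270 -> 0
Final: pos=(11,-45), heading=0, 5 segment(s) drawn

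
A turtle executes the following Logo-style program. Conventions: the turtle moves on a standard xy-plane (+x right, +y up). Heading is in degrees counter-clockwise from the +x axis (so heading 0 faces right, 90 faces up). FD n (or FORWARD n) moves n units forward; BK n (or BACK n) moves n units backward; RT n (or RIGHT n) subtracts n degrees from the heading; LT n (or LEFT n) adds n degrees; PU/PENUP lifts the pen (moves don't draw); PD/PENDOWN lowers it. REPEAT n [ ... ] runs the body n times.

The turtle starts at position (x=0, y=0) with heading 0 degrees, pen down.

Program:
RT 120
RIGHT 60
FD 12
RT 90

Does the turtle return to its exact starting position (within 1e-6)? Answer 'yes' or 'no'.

Executing turtle program step by step:
Start: pos=(0,0), heading=0, pen down
RT 120: heading 0 -> 240
RT 60: heading 240 -> 180
FD 12: (0,0) -> (-12,0) [heading=180, draw]
RT 90: heading 180 -> 90
Final: pos=(-12,0), heading=90, 1 segment(s) drawn

Start position: (0, 0)
Final position: (-12, 0)
Distance = 12; >= 1e-6 -> NOT closed

Answer: no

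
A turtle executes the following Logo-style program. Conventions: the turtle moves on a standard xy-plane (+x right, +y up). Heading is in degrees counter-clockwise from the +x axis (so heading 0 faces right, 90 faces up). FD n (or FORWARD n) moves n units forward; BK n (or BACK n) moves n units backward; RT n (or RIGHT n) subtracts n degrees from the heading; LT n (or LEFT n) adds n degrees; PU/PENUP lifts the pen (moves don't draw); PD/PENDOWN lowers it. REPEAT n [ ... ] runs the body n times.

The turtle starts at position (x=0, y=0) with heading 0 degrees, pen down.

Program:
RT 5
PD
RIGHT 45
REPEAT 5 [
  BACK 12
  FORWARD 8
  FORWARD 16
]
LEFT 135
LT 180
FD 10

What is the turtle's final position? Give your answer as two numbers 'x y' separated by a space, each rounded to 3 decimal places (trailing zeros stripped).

Answer: 37.696 -55.925

Derivation:
Executing turtle program step by step:
Start: pos=(0,0), heading=0, pen down
RT 5: heading 0 -> 355
PD: pen down
RT 45: heading 355 -> 310
REPEAT 5 [
  -- iteration 1/5 --
  BK 12: (0,0) -> (-7.713,9.193) [heading=310, draw]
  FD 8: (-7.713,9.193) -> (-2.571,3.064) [heading=310, draw]
  FD 16: (-2.571,3.064) -> (7.713,-9.193) [heading=310, draw]
  -- iteration 2/5 --
  BK 12: (7.713,-9.193) -> (0,0) [heading=310, draw]
  FD 8: (0,0) -> (5.142,-6.128) [heading=310, draw]
  FD 16: (5.142,-6.128) -> (15.427,-18.385) [heading=310, draw]
  -- iteration 3/5 --
  BK 12: (15.427,-18.385) -> (7.713,-9.193) [heading=310, draw]
  FD 8: (7.713,-9.193) -> (12.856,-15.321) [heading=310, draw]
  FD 16: (12.856,-15.321) -> (23.14,-27.578) [heading=310, draw]
  -- iteration 4/5 --
  BK 12: (23.14,-27.578) -> (15.427,-18.385) [heading=310, draw]
  FD 8: (15.427,-18.385) -> (20.569,-24.513) [heading=310, draw]
  FD 16: (20.569,-24.513) -> (30.854,-36.77) [heading=310, draw]
  -- iteration 5/5 --
  BK 12: (30.854,-36.77) -> (23.14,-27.578) [heading=310, draw]
  FD 8: (23.14,-27.578) -> (28.283,-33.706) [heading=310, draw]
  FD 16: (28.283,-33.706) -> (38.567,-45.963) [heading=310, draw]
]
LT 135: heading 310 -> 85
LT 180: heading 85 -> 265
FD 10: (38.567,-45.963) -> (37.696,-55.925) [heading=265, draw]
Final: pos=(37.696,-55.925), heading=265, 16 segment(s) drawn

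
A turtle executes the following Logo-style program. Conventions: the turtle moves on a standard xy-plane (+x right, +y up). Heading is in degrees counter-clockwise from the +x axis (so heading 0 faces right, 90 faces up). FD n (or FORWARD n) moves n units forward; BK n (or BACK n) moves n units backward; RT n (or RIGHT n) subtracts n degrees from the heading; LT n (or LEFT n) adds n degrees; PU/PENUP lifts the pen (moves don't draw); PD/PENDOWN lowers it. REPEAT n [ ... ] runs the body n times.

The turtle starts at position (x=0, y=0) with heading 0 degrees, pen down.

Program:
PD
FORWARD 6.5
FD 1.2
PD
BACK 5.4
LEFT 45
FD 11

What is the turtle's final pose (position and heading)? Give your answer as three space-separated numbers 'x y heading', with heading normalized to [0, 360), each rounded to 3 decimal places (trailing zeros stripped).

Answer: 10.078 7.778 45

Derivation:
Executing turtle program step by step:
Start: pos=(0,0), heading=0, pen down
PD: pen down
FD 6.5: (0,0) -> (6.5,0) [heading=0, draw]
FD 1.2: (6.5,0) -> (7.7,0) [heading=0, draw]
PD: pen down
BK 5.4: (7.7,0) -> (2.3,0) [heading=0, draw]
LT 45: heading 0 -> 45
FD 11: (2.3,0) -> (10.078,7.778) [heading=45, draw]
Final: pos=(10.078,7.778), heading=45, 4 segment(s) drawn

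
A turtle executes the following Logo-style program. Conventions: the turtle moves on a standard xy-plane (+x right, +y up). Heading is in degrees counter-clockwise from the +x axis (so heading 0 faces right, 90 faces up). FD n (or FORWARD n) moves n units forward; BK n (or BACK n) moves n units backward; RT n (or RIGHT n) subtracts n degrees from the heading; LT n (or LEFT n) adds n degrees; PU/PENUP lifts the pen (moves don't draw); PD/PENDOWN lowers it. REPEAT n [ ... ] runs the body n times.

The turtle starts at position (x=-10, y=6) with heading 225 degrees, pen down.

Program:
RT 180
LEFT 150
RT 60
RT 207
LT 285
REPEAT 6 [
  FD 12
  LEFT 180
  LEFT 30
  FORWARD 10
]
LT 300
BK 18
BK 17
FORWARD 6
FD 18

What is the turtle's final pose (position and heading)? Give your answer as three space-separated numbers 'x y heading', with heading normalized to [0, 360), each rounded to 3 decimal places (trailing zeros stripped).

Answer: -24.689 14.848 333

Derivation:
Executing turtle program step by step:
Start: pos=(-10,6), heading=225, pen down
RT 180: heading 225 -> 45
LT 150: heading 45 -> 195
RT 60: heading 195 -> 135
RT 207: heading 135 -> 288
LT 285: heading 288 -> 213
REPEAT 6 [
  -- iteration 1/6 --
  FD 12: (-10,6) -> (-20.064,-0.536) [heading=213, draw]
  LT 180: heading 213 -> 33
  LT 30: heading 33 -> 63
  FD 10: (-20.064,-0.536) -> (-15.524,8.374) [heading=63, draw]
  -- iteration 2/6 --
  FD 12: (-15.524,8.374) -> (-10.076,19.066) [heading=63, draw]
  LT 180: heading 63 -> 243
  LT 30: heading 243 -> 273
  FD 10: (-10.076,19.066) -> (-9.553,9.08) [heading=273, draw]
  -- iteration 3/6 --
  FD 12: (-9.553,9.08) -> (-8.925,-2.903) [heading=273, draw]
  LT 180: heading 273 -> 93
  LT 30: heading 93 -> 123
  FD 10: (-8.925,-2.903) -> (-14.371,5.483) [heading=123, draw]
  -- iteration 4/6 --
  FD 12: (-14.371,5.483) -> (-20.907,15.547) [heading=123, draw]
  LT 180: heading 123 -> 303
  LT 30: heading 303 -> 333
  FD 10: (-20.907,15.547) -> (-11.997,11.007) [heading=333, draw]
  -- iteration 5/6 --
  FD 12: (-11.997,11.007) -> (-1.305,5.56) [heading=333, draw]
  LT 180: heading 333 -> 153
  LT 30: heading 153 -> 183
  FD 10: (-1.305,5.56) -> (-11.291,5.036) [heading=183, draw]
  -- iteration 6/6 --
  FD 12: (-11.291,5.036) -> (-23.275,4.408) [heading=183, draw]
  LT 180: heading 183 -> 3
  LT 30: heading 3 -> 33
  FD 10: (-23.275,4.408) -> (-14.888,9.855) [heading=33, draw]
]
LT 300: heading 33 -> 333
BK 18: (-14.888,9.855) -> (-30.926,18.026) [heading=333, draw]
BK 17: (-30.926,18.026) -> (-46.073,25.744) [heading=333, draw]
FD 6: (-46.073,25.744) -> (-40.727,23.02) [heading=333, draw]
FD 18: (-40.727,23.02) -> (-24.689,14.848) [heading=333, draw]
Final: pos=(-24.689,14.848), heading=333, 16 segment(s) drawn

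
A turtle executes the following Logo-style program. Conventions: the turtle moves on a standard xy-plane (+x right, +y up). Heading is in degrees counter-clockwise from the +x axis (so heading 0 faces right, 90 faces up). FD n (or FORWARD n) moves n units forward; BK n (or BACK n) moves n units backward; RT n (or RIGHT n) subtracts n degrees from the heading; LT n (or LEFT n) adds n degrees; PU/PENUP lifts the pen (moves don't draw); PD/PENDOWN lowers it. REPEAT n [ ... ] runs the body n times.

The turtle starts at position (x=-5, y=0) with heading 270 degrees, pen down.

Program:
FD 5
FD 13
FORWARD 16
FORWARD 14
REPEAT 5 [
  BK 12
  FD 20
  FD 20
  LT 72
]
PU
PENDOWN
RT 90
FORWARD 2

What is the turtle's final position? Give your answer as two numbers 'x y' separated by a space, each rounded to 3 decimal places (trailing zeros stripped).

Executing turtle program step by step:
Start: pos=(-5,0), heading=270, pen down
FD 5: (-5,0) -> (-5,-5) [heading=270, draw]
FD 13: (-5,-5) -> (-5,-18) [heading=270, draw]
FD 16: (-5,-18) -> (-5,-34) [heading=270, draw]
FD 14: (-5,-34) -> (-5,-48) [heading=270, draw]
REPEAT 5 [
  -- iteration 1/5 --
  BK 12: (-5,-48) -> (-5,-36) [heading=270, draw]
  FD 20: (-5,-36) -> (-5,-56) [heading=270, draw]
  FD 20: (-5,-56) -> (-5,-76) [heading=270, draw]
  LT 72: heading 270 -> 342
  -- iteration 2/5 --
  BK 12: (-5,-76) -> (-16.413,-72.292) [heading=342, draw]
  FD 20: (-16.413,-72.292) -> (2.608,-78.472) [heading=342, draw]
  FD 20: (2.608,-78.472) -> (21.63,-84.652) [heading=342, draw]
  LT 72: heading 342 -> 54
  -- iteration 3/5 --
  BK 12: (21.63,-84.652) -> (14.576,-94.361) [heading=54, draw]
  FD 20: (14.576,-94.361) -> (26.332,-78.18) [heading=54, draw]
  FD 20: (26.332,-78.18) -> (38.088,-62) [heading=54, draw]
  LT 72: heading 54 -> 126
  -- iteration 4/5 --
  BK 12: (38.088,-62) -> (45.141,-71.708) [heading=126, draw]
  FD 20: (45.141,-71.708) -> (33.385,-55.528) [heading=126, draw]
  FD 20: (33.385,-55.528) -> (21.63,-39.348) [heading=126, draw]
  LT 72: heading 126 -> 198
  -- iteration 5/5 --
  BK 12: (21.63,-39.348) -> (33.042,-35.639) [heading=198, draw]
  FD 20: (33.042,-35.639) -> (14.021,-41.82) [heading=198, draw]
  FD 20: (14.021,-41.82) -> (-5,-48) [heading=198, draw]
  LT 72: heading 198 -> 270
]
PU: pen up
PD: pen down
RT 90: heading 270 -> 180
FD 2: (-5,-48) -> (-7,-48) [heading=180, draw]
Final: pos=(-7,-48), heading=180, 20 segment(s) drawn

Answer: -7 -48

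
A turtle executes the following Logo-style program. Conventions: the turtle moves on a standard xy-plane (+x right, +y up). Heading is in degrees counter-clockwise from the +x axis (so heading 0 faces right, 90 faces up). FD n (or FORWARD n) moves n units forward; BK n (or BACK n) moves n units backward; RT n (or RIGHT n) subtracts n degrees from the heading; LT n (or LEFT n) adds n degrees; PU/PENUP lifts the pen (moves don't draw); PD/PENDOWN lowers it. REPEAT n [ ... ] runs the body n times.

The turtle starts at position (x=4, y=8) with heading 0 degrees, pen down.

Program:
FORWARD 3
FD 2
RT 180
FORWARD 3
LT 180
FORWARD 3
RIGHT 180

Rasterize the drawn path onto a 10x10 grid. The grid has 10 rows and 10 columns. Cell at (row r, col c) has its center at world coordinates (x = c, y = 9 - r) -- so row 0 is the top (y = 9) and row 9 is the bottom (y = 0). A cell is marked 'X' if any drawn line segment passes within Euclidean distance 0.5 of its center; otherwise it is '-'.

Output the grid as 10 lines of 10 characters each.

Segment 0: (4,8) -> (7,8)
Segment 1: (7,8) -> (9,8)
Segment 2: (9,8) -> (6,8)
Segment 3: (6,8) -> (9,8)

Answer: ----------
----XXXXXX
----------
----------
----------
----------
----------
----------
----------
----------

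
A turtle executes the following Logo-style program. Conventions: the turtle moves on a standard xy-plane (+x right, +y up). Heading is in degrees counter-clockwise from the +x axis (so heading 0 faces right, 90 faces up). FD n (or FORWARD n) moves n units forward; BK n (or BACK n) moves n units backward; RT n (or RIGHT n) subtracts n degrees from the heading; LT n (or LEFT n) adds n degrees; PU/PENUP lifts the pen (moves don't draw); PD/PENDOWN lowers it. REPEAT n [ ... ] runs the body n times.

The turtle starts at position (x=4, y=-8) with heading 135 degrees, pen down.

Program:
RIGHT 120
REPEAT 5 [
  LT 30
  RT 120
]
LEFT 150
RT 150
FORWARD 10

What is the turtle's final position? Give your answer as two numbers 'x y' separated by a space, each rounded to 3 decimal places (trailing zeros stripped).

Answer: 6.588 -17.659

Derivation:
Executing turtle program step by step:
Start: pos=(4,-8), heading=135, pen down
RT 120: heading 135 -> 15
REPEAT 5 [
  -- iteration 1/5 --
  LT 30: heading 15 -> 45
  RT 120: heading 45 -> 285
  -- iteration 2/5 --
  LT 30: heading 285 -> 315
  RT 120: heading 315 -> 195
  -- iteration 3/5 --
  LT 30: heading 195 -> 225
  RT 120: heading 225 -> 105
  -- iteration 4/5 --
  LT 30: heading 105 -> 135
  RT 120: heading 135 -> 15
  -- iteration 5/5 --
  LT 30: heading 15 -> 45
  RT 120: heading 45 -> 285
]
LT 150: heading 285 -> 75
RT 150: heading 75 -> 285
FD 10: (4,-8) -> (6.588,-17.659) [heading=285, draw]
Final: pos=(6.588,-17.659), heading=285, 1 segment(s) drawn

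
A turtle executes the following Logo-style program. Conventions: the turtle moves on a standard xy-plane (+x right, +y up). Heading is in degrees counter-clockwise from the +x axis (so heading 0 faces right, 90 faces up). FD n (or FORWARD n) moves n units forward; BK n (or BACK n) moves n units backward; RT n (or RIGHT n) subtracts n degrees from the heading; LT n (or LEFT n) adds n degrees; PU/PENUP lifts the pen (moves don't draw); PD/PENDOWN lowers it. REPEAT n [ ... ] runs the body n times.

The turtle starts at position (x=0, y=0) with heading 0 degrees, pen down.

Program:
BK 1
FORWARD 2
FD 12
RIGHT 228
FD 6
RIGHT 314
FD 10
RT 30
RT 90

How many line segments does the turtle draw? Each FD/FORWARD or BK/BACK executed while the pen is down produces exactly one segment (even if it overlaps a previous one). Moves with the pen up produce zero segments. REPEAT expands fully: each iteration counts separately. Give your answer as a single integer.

Executing turtle program step by step:
Start: pos=(0,0), heading=0, pen down
BK 1: (0,0) -> (-1,0) [heading=0, draw]
FD 2: (-1,0) -> (1,0) [heading=0, draw]
FD 12: (1,0) -> (13,0) [heading=0, draw]
RT 228: heading 0 -> 132
FD 6: (13,0) -> (8.985,4.459) [heading=132, draw]
RT 314: heading 132 -> 178
FD 10: (8.985,4.459) -> (-1.009,4.808) [heading=178, draw]
RT 30: heading 178 -> 148
RT 90: heading 148 -> 58
Final: pos=(-1.009,4.808), heading=58, 5 segment(s) drawn
Segments drawn: 5

Answer: 5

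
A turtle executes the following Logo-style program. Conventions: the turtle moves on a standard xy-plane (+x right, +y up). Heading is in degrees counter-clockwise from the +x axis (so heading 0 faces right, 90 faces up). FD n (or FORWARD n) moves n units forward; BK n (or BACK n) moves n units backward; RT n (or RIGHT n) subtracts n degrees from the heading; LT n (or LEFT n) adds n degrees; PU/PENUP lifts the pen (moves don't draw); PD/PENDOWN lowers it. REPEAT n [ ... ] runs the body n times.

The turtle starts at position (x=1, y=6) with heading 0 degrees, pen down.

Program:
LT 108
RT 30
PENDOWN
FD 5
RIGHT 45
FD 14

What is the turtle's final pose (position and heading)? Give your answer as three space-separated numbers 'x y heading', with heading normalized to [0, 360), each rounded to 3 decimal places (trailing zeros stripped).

Executing turtle program step by step:
Start: pos=(1,6), heading=0, pen down
LT 108: heading 0 -> 108
RT 30: heading 108 -> 78
PD: pen down
FD 5: (1,6) -> (2.04,10.891) [heading=78, draw]
RT 45: heading 78 -> 33
FD 14: (2.04,10.891) -> (13.781,18.516) [heading=33, draw]
Final: pos=(13.781,18.516), heading=33, 2 segment(s) drawn

Answer: 13.781 18.516 33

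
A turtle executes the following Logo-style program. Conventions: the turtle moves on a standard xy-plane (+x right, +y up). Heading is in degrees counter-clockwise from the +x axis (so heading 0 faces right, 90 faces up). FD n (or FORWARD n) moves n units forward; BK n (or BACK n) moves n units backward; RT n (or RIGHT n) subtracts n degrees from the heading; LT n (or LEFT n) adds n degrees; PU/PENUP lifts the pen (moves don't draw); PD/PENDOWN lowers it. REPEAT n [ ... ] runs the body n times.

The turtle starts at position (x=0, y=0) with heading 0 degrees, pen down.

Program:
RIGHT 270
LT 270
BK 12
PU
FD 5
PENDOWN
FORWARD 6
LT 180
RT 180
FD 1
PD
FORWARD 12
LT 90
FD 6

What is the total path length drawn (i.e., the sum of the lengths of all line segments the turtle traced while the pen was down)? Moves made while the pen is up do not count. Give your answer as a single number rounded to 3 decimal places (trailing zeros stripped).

Answer: 37

Derivation:
Executing turtle program step by step:
Start: pos=(0,0), heading=0, pen down
RT 270: heading 0 -> 90
LT 270: heading 90 -> 0
BK 12: (0,0) -> (-12,0) [heading=0, draw]
PU: pen up
FD 5: (-12,0) -> (-7,0) [heading=0, move]
PD: pen down
FD 6: (-7,0) -> (-1,0) [heading=0, draw]
LT 180: heading 0 -> 180
RT 180: heading 180 -> 0
FD 1: (-1,0) -> (0,0) [heading=0, draw]
PD: pen down
FD 12: (0,0) -> (12,0) [heading=0, draw]
LT 90: heading 0 -> 90
FD 6: (12,0) -> (12,6) [heading=90, draw]
Final: pos=(12,6), heading=90, 5 segment(s) drawn

Segment lengths:
  seg 1: (0,0) -> (-12,0), length = 12
  seg 2: (-7,0) -> (-1,0), length = 6
  seg 3: (-1,0) -> (0,0), length = 1
  seg 4: (0,0) -> (12,0), length = 12
  seg 5: (12,0) -> (12,6), length = 6
Total = 37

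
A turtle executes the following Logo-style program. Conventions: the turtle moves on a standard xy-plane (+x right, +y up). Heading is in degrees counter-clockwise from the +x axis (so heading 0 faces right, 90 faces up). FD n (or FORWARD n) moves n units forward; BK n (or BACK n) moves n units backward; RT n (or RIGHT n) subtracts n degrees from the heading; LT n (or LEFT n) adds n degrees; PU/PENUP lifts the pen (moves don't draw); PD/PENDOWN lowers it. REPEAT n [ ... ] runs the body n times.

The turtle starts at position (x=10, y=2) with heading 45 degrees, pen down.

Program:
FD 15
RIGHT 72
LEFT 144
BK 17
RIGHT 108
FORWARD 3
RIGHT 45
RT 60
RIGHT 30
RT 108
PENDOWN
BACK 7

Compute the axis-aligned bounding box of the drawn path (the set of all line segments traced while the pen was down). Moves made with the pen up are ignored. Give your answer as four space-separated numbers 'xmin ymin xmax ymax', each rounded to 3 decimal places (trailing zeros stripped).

Answer: 10 -7.734 35.402 12.607

Derivation:
Executing turtle program step by step:
Start: pos=(10,2), heading=45, pen down
FD 15: (10,2) -> (20.607,12.607) [heading=45, draw]
RT 72: heading 45 -> 333
LT 144: heading 333 -> 117
BK 17: (20.607,12.607) -> (28.324,-2.541) [heading=117, draw]
RT 108: heading 117 -> 9
FD 3: (28.324,-2.541) -> (31.288,-2.071) [heading=9, draw]
RT 45: heading 9 -> 324
RT 60: heading 324 -> 264
RT 30: heading 264 -> 234
RT 108: heading 234 -> 126
PD: pen down
BK 7: (31.288,-2.071) -> (35.402,-7.734) [heading=126, draw]
Final: pos=(35.402,-7.734), heading=126, 4 segment(s) drawn

Segment endpoints: x in {10, 20.607, 28.324, 31.288, 35.402}, y in {-7.734, -2.541, -2.071, 2, 12.607}
xmin=10, ymin=-7.734, xmax=35.402, ymax=12.607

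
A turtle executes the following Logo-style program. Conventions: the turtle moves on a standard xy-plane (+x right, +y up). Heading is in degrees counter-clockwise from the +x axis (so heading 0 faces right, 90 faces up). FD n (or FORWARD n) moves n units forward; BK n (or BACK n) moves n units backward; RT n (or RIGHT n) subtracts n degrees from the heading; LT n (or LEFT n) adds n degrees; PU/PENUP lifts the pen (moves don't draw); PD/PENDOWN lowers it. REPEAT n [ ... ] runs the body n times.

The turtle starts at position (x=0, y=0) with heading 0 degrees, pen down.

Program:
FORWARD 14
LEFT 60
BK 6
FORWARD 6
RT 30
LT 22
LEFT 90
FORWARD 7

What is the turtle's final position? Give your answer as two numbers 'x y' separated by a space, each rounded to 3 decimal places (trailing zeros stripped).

Executing turtle program step by step:
Start: pos=(0,0), heading=0, pen down
FD 14: (0,0) -> (14,0) [heading=0, draw]
LT 60: heading 0 -> 60
BK 6: (14,0) -> (11,-5.196) [heading=60, draw]
FD 6: (11,-5.196) -> (14,0) [heading=60, draw]
RT 30: heading 60 -> 30
LT 22: heading 30 -> 52
LT 90: heading 52 -> 142
FD 7: (14,0) -> (8.484,4.31) [heading=142, draw]
Final: pos=(8.484,4.31), heading=142, 4 segment(s) drawn

Answer: 8.484 4.31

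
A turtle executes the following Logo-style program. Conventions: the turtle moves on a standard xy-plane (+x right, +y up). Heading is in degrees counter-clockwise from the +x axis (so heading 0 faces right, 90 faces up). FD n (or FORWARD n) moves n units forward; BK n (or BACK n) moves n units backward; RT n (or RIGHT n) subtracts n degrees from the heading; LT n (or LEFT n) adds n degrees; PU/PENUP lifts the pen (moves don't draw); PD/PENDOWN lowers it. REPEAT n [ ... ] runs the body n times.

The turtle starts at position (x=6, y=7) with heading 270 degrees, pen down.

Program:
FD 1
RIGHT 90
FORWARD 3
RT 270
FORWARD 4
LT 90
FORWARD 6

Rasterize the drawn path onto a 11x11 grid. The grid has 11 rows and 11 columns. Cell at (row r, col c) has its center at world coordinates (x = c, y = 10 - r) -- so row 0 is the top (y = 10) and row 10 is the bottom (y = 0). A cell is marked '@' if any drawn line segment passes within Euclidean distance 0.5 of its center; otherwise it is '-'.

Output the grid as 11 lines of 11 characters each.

Answer: -----------
-----------
-----------
------@----
---@@@@----
---@-------
---@-------
---@-------
---@@@@@@@-
-----------
-----------

Derivation:
Segment 0: (6,7) -> (6,6)
Segment 1: (6,6) -> (3,6)
Segment 2: (3,6) -> (3,2)
Segment 3: (3,2) -> (9,2)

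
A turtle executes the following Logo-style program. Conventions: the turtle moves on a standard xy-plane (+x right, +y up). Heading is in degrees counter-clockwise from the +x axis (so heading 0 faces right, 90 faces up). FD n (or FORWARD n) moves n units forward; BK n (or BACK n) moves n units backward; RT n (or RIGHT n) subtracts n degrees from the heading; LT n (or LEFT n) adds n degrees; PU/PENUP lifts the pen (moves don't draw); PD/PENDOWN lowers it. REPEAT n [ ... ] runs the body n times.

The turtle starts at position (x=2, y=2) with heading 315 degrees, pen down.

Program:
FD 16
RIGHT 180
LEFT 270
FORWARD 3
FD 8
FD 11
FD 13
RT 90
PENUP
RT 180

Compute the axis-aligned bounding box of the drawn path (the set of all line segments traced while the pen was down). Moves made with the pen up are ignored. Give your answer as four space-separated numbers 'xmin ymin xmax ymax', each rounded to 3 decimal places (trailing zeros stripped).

Answer: 2 -9.314 38.062 15.435

Derivation:
Executing turtle program step by step:
Start: pos=(2,2), heading=315, pen down
FD 16: (2,2) -> (13.314,-9.314) [heading=315, draw]
RT 180: heading 315 -> 135
LT 270: heading 135 -> 45
FD 3: (13.314,-9.314) -> (15.435,-7.192) [heading=45, draw]
FD 8: (15.435,-7.192) -> (21.092,-1.536) [heading=45, draw]
FD 11: (21.092,-1.536) -> (28.87,6.243) [heading=45, draw]
FD 13: (28.87,6.243) -> (38.062,15.435) [heading=45, draw]
RT 90: heading 45 -> 315
PU: pen up
RT 180: heading 315 -> 135
Final: pos=(38.062,15.435), heading=135, 5 segment(s) drawn

Segment endpoints: x in {2, 13.314, 15.435, 21.092, 28.87, 38.062}, y in {-9.314, -7.192, -1.536, 2, 6.243, 15.435}
xmin=2, ymin=-9.314, xmax=38.062, ymax=15.435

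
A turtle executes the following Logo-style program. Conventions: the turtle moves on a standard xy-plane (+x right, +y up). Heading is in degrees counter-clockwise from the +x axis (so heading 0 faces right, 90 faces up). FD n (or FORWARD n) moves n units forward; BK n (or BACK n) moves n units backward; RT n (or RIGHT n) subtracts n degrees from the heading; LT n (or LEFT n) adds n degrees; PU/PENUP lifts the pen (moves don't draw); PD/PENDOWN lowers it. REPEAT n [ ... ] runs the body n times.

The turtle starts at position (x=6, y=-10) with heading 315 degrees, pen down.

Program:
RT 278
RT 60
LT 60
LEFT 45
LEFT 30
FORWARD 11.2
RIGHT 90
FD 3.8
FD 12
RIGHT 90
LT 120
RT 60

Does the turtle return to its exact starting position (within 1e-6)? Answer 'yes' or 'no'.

Executing turtle program step by step:
Start: pos=(6,-10), heading=315, pen down
RT 278: heading 315 -> 37
RT 60: heading 37 -> 337
LT 60: heading 337 -> 37
LT 45: heading 37 -> 82
LT 30: heading 82 -> 112
FD 11.2: (6,-10) -> (1.804,0.384) [heading=112, draw]
RT 90: heading 112 -> 22
FD 3.8: (1.804,0.384) -> (5.328,1.808) [heading=22, draw]
FD 12: (5.328,1.808) -> (16.454,6.303) [heading=22, draw]
RT 90: heading 22 -> 292
LT 120: heading 292 -> 52
RT 60: heading 52 -> 352
Final: pos=(16.454,6.303), heading=352, 3 segment(s) drawn

Start position: (6, -10)
Final position: (16.454, 6.303)
Distance = 19.367; >= 1e-6 -> NOT closed

Answer: no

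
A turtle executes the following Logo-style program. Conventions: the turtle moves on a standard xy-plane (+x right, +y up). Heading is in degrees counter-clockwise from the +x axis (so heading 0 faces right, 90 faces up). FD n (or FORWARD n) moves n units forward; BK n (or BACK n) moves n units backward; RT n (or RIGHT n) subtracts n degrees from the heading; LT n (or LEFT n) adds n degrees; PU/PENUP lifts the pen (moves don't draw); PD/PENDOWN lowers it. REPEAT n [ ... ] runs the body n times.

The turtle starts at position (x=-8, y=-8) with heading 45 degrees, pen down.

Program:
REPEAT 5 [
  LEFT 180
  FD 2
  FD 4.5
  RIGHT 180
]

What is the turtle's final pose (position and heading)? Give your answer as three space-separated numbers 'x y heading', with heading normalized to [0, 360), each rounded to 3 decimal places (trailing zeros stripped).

Executing turtle program step by step:
Start: pos=(-8,-8), heading=45, pen down
REPEAT 5 [
  -- iteration 1/5 --
  LT 180: heading 45 -> 225
  FD 2: (-8,-8) -> (-9.414,-9.414) [heading=225, draw]
  FD 4.5: (-9.414,-9.414) -> (-12.596,-12.596) [heading=225, draw]
  RT 180: heading 225 -> 45
  -- iteration 2/5 --
  LT 180: heading 45 -> 225
  FD 2: (-12.596,-12.596) -> (-14.01,-14.01) [heading=225, draw]
  FD 4.5: (-14.01,-14.01) -> (-17.192,-17.192) [heading=225, draw]
  RT 180: heading 225 -> 45
  -- iteration 3/5 --
  LT 180: heading 45 -> 225
  FD 2: (-17.192,-17.192) -> (-18.607,-18.607) [heading=225, draw]
  FD 4.5: (-18.607,-18.607) -> (-21.789,-21.789) [heading=225, draw]
  RT 180: heading 225 -> 45
  -- iteration 4/5 --
  LT 180: heading 45 -> 225
  FD 2: (-21.789,-21.789) -> (-23.203,-23.203) [heading=225, draw]
  FD 4.5: (-23.203,-23.203) -> (-26.385,-26.385) [heading=225, draw]
  RT 180: heading 225 -> 45
  -- iteration 5/5 --
  LT 180: heading 45 -> 225
  FD 2: (-26.385,-26.385) -> (-27.799,-27.799) [heading=225, draw]
  FD 4.5: (-27.799,-27.799) -> (-30.981,-30.981) [heading=225, draw]
  RT 180: heading 225 -> 45
]
Final: pos=(-30.981,-30.981), heading=45, 10 segment(s) drawn

Answer: -30.981 -30.981 45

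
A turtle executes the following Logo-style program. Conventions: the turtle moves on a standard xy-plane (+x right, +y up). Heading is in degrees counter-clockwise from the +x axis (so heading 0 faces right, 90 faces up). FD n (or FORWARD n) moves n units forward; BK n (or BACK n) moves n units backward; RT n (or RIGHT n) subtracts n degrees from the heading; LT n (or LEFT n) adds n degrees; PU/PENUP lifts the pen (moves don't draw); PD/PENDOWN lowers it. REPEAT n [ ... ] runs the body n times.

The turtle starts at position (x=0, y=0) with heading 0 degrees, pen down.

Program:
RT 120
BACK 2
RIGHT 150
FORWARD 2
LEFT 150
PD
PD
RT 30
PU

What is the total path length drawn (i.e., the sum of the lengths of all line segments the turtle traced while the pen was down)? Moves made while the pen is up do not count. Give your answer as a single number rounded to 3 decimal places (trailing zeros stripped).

Answer: 4

Derivation:
Executing turtle program step by step:
Start: pos=(0,0), heading=0, pen down
RT 120: heading 0 -> 240
BK 2: (0,0) -> (1,1.732) [heading=240, draw]
RT 150: heading 240 -> 90
FD 2: (1,1.732) -> (1,3.732) [heading=90, draw]
LT 150: heading 90 -> 240
PD: pen down
PD: pen down
RT 30: heading 240 -> 210
PU: pen up
Final: pos=(1,3.732), heading=210, 2 segment(s) drawn

Segment lengths:
  seg 1: (0,0) -> (1,1.732), length = 2
  seg 2: (1,1.732) -> (1,3.732), length = 2
Total = 4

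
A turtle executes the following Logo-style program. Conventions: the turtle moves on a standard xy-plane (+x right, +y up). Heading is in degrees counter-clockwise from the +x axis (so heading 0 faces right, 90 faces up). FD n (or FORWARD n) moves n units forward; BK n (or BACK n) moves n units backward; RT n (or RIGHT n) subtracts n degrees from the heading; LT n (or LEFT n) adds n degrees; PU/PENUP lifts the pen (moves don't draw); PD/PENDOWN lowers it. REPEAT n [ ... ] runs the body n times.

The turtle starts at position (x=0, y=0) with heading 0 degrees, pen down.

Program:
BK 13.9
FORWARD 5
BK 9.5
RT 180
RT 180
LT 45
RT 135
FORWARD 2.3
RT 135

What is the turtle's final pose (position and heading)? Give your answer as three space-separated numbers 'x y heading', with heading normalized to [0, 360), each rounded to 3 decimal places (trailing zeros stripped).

Executing turtle program step by step:
Start: pos=(0,0), heading=0, pen down
BK 13.9: (0,0) -> (-13.9,0) [heading=0, draw]
FD 5: (-13.9,0) -> (-8.9,0) [heading=0, draw]
BK 9.5: (-8.9,0) -> (-18.4,0) [heading=0, draw]
RT 180: heading 0 -> 180
RT 180: heading 180 -> 0
LT 45: heading 0 -> 45
RT 135: heading 45 -> 270
FD 2.3: (-18.4,0) -> (-18.4,-2.3) [heading=270, draw]
RT 135: heading 270 -> 135
Final: pos=(-18.4,-2.3), heading=135, 4 segment(s) drawn

Answer: -18.4 -2.3 135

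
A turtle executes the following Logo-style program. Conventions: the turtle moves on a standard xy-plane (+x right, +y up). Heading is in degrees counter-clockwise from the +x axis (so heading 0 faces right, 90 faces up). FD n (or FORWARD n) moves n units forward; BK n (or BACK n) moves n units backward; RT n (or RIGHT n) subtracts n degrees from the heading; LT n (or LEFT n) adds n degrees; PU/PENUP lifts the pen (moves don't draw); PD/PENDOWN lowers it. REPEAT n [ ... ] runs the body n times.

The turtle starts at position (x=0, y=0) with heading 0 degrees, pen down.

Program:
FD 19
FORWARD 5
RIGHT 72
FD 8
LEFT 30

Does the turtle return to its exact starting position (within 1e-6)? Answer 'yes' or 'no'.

Executing turtle program step by step:
Start: pos=(0,0), heading=0, pen down
FD 19: (0,0) -> (19,0) [heading=0, draw]
FD 5: (19,0) -> (24,0) [heading=0, draw]
RT 72: heading 0 -> 288
FD 8: (24,0) -> (26.472,-7.608) [heading=288, draw]
LT 30: heading 288 -> 318
Final: pos=(26.472,-7.608), heading=318, 3 segment(s) drawn

Start position: (0, 0)
Final position: (26.472, -7.608)
Distance = 27.544; >= 1e-6 -> NOT closed

Answer: no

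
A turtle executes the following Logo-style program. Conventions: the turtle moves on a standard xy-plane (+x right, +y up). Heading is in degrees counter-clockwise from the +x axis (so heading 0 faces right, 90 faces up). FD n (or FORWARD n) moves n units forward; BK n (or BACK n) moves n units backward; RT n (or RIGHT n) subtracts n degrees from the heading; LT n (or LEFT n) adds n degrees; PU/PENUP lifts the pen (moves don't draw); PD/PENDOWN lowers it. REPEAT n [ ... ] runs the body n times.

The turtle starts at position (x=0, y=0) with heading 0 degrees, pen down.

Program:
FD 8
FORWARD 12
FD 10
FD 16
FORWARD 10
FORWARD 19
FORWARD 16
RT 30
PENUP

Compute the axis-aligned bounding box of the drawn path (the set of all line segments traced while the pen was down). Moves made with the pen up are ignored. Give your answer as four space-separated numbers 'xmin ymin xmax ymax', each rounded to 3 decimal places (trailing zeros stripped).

Answer: 0 0 91 0

Derivation:
Executing turtle program step by step:
Start: pos=(0,0), heading=0, pen down
FD 8: (0,0) -> (8,0) [heading=0, draw]
FD 12: (8,0) -> (20,0) [heading=0, draw]
FD 10: (20,0) -> (30,0) [heading=0, draw]
FD 16: (30,0) -> (46,0) [heading=0, draw]
FD 10: (46,0) -> (56,0) [heading=0, draw]
FD 19: (56,0) -> (75,0) [heading=0, draw]
FD 16: (75,0) -> (91,0) [heading=0, draw]
RT 30: heading 0 -> 330
PU: pen up
Final: pos=(91,0), heading=330, 7 segment(s) drawn

Segment endpoints: x in {0, 8, 20, 30, 46, 56, 75, 91}, y in {0}
xmin=0, ymin=0, xmax=91, ymax=0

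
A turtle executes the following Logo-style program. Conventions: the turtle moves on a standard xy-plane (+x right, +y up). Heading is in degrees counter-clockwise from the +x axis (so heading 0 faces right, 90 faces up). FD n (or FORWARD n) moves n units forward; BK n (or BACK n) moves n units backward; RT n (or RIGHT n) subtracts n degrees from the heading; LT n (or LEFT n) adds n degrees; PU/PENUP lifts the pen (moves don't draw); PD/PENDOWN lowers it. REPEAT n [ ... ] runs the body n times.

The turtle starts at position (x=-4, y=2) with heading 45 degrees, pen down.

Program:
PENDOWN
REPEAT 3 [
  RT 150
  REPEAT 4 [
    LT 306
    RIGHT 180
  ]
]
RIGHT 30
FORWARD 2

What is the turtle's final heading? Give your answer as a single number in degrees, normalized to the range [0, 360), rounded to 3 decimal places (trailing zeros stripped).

Answer: 357

Derivation:
Executing turtle program step by step:
Start: pos=(-4,2), heading=45, pen down
PD: pen down
REPEAT 3 [
  -- iteration 1/3 --
  RT 150: heading 45 -> 255
  REPEAT 4 [
    -- iteration 1/4 --
    LT 306: heading 255 -> 201
    RT 180: heading 201 -> 21
    -- iteration 2/4 --
    LT 306: heading 21 -> 327
    RT 180: heading 327 -> 147
    -- iteration 3/4 --
    LT 306: heading 147 -> 93
    RT 180: heading 93 -> 273
    -- iteration 4/4 --
    LT 306: heading 273 -> 219
    RT 180: heading 219 -> 39
  ]
  -- iteration 2/3 --
  RT 150: heading 39 -> 249
  REPEAT 4 [
    -- iteration 1/4 --
    LT 306: heading 249 -> 195
    RT 180: heading 195 -> 15
    -- iteration 2/4 --
    LT 306: heading 15 -> 321
    RT 180: heading 321 -> 141
    -- iteration 3/4 --
    LT 306: heading 141 -> 87
    RT 180: heading 87 -> 267
    -- iteration 4/4 --
    LT 306: heading 267 -> 213
    RT 180: heading 213 -> 33
  ]
  -- iteration 3/3 --
  RT 150: heading 33 -> 243
  REPEAT 4 [
    -- iteration 1/4 --
    LT 306: heading 243 -> 189
    RT 180: heading 189 -> 9
    -- iteration 2/4 --
    LT 306: heading 9 -> 315
    RT 180: heading 315 -> 135
    -- iteration 3/4 --
    LT 306: heading 135 -> 81
    RT 180: heading 81 -> 261
    -- iteration 4/4 --
    LT 306: heading 261 -> 207
    RT 180: heading 207 -> 27
  ]
]
RT 30: heading 27 -> 357
FD 2: (-4,2) -> (-2.003,1.895) [heading=357, draw]
Final: pos=(-2.003,1.895), heading=357, 1 segment(s) drawn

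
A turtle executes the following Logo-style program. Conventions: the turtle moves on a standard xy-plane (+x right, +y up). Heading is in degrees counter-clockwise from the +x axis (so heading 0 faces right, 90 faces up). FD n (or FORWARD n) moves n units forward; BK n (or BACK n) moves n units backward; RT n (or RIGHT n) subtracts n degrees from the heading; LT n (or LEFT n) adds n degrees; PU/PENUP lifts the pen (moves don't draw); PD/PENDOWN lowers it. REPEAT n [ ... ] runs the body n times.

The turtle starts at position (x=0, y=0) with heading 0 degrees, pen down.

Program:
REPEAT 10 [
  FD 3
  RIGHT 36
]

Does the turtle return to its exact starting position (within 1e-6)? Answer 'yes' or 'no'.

Answer: yes

Derivation:
Executing turtle program step by step:
Start: pos=(0,0), heading=0, pen down
REPEAT 10 [
  -- iteration 1/10 --
  FD 3: (0,0) -> (3,0) [heading=0, draw]
  RT 36: heading 0 -> 324
  -- iteration 2/10 --
  FD 3: (3,0) -> (5.427,-1.763) [heading=324, draw]
  RT 36: heading 324 -> 288
  -- iteration 3/10 --
  FD 3: (5.427,-1.763) -> (6.354,-4.617) [heading=288, draw]
  RT 36: heading 288 -> 252
  -- iteration 4/10 --
  FD 3: (6.354,-4.617) -> (5.427,-7.47) [heading=252, draw]
  RT 36: heading 252 -> 216
  -- iteration 5/10 --
  FD 3: (5.427,-7.47) -> (3,-9.233) [heading=216, draw]
  RT 36: heading 216 -> 180
  -- iteration 6/10 --
  FD 3: (3,-9.233) -> (0,-9.233) [heading=180, draw]
  RT 36: heading 180 -> 144
  -- iteration 7/10 --
  FD 3: (0,-9.233) -> (-2.427,-7.47) [heading=144, draw]
  RT 36: heading 144 -> 108
  -- iteration 8/10 --
  FD 3: (-2.427,-7.47) -> (-3.354,-4.617) [heading=108, draw]
  RT 36: heading 108 -> 72
  -- iteration 9/10 --
  FD 3: (-3.354,-4.617) -> (-2.427,-1.763) [heading=72, draw]
  RT 36: heading 72 -> 36
  -- iteration 10/10 --
  FD 3: (-2.427,-1.763) -> (0,0) [heading=36, draw]
  RT 36: heading 36 -> 0
]
Final: pos=(0,0), heading=0, 10 segment(s) drawn

Start position: (0, 0)
Final position: (0, 0)
Distance = 0; < 1e-6 -> CLOSED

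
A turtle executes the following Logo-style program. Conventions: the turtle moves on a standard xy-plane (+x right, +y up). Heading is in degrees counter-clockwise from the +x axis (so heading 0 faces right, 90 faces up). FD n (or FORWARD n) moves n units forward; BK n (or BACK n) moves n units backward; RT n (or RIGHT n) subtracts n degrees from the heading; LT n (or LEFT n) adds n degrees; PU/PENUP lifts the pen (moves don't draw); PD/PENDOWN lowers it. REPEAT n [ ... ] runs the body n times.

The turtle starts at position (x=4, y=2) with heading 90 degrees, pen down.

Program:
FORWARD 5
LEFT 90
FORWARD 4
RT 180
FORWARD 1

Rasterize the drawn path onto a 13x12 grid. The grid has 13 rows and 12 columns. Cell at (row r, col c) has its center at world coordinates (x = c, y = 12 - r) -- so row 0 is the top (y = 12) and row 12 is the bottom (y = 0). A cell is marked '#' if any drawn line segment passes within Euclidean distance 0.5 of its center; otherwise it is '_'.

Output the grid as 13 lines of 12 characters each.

Answer: ____________
____________
____________
____________
____________
#####_______
____#_______
____#_______
____#_______
____#_______
____#_______
____________
____________

Derivation:
Segment 0: (4,2) -> (4,7)
Segment 1: (4,7) -> (0,7)
Segment 2: (0,7) -> (1,7)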